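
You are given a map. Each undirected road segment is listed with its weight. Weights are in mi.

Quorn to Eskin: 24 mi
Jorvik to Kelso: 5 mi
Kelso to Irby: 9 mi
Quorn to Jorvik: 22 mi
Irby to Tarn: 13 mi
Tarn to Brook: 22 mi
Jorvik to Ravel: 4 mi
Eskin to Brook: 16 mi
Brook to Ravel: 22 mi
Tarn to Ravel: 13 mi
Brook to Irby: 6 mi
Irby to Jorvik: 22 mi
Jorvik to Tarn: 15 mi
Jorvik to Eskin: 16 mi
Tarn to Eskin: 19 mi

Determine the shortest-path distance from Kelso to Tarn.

Shortest distances from Kelso:
Kelso: 0
Jorvik: 5  (via Kelso)
Ravel: 9  (via Jorvik)
Irby: 9  (via Kelso)
Brook: 15  (via Irby)
Tarn: 20  (via Jorvik)
Shortest route: Kelso → Jorvik → Tarn = 20 mi.

20 mi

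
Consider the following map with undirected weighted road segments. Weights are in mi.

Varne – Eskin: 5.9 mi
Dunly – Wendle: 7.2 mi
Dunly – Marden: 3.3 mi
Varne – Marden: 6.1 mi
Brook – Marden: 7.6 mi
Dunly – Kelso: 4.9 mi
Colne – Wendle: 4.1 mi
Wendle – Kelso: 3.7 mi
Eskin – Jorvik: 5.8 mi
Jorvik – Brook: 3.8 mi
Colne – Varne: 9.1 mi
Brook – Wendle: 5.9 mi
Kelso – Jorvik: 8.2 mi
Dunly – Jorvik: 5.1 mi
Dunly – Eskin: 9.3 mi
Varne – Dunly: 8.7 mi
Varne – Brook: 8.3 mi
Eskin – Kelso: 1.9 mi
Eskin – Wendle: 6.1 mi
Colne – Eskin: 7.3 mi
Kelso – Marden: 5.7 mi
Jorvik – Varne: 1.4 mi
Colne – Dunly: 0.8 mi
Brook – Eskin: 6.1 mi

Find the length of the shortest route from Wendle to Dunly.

4.9 mi

Running Dijkstra from Wendle:
Wendle: 0
Kelso: 3.7  (via Wendle)
Colne: 4.1  (via Wendle)
Dunly: 4.9  (via Colne)
Shortest route: Wendle → Colne → Dunly = 4.9 mi.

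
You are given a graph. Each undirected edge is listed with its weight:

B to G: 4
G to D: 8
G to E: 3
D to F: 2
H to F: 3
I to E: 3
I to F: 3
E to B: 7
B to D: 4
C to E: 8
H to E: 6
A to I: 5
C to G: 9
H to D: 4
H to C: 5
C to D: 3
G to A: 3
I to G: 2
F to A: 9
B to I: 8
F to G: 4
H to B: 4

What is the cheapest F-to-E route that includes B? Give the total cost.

Shortest F→B: F → D → B = 6
Best B to E: B → E costing 7
Total via B: 6 + 7 = 13.

13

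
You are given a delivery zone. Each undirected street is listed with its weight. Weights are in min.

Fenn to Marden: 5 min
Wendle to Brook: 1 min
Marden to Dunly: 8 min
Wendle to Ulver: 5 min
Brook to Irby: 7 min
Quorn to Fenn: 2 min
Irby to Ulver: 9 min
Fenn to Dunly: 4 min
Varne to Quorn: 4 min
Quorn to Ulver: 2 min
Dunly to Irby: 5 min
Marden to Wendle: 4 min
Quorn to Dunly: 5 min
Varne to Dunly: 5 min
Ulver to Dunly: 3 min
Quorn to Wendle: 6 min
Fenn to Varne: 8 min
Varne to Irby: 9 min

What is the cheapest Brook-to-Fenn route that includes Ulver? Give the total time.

Best Brook to Ulver: Brook → Wendle → Ulver costing 6
Best Ulver to Fenn: Ulver → Quorn → Fenn costing 4
Total via Ulver: 6 + 4 = 10 min.

10 min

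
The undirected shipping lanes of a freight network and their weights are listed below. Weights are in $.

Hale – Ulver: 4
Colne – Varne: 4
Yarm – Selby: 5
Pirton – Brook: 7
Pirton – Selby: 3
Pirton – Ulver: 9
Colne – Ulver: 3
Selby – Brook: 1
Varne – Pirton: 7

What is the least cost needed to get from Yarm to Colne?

Settle nodes by increasing distance from Yarm:
Yarm: 0
Selby: 5  (via Yarm)
Brook: 6  (via Selby)
Pirton: 8  (via Selby)
Varne: 15  (via Pirton)
Ulver: 17  (via Pirton)
Colne: 19  (via Varne)
Shortest route: Yarm–Selby–Pirton–Varne–Colne = $19.

$19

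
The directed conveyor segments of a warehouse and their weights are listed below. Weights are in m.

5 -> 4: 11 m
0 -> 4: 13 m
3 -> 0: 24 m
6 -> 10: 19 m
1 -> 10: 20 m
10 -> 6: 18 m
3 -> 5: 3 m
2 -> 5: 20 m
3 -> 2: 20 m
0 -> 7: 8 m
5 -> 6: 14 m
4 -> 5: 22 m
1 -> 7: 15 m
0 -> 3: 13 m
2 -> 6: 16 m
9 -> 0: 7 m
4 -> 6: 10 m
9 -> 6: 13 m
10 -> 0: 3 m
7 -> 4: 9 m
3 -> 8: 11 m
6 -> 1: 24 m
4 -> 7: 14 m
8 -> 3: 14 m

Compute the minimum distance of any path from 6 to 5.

Enumerating some paths:
6 → 10 → 0 → 3 → 5: 19+3+13+3 = 38
6 → 10 → 0 → 7 → 4 → 5: 19+3+8+9+22 = 61
6 → 10 → 0 → 4 → 5: 19+3+13+22 = 57
The minimum is 38 m via 6 → 10 → 0 → 3 → 5.

38 m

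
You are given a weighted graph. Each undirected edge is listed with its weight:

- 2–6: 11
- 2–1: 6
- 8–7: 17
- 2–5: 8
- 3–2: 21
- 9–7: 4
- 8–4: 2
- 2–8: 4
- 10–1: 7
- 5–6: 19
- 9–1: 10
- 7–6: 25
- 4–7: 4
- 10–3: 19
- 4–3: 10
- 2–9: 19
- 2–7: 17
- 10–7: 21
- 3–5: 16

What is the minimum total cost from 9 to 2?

Running Dijkstra from 9:
9: 0
7: 4  (via 9)
4: 8  (via 7)
1: 10  (via 9)
8: 10  (via 4)
2: 14  (via 8)
Shortest route: 9 → 7 → 4 → 8 → 2 = 14.

14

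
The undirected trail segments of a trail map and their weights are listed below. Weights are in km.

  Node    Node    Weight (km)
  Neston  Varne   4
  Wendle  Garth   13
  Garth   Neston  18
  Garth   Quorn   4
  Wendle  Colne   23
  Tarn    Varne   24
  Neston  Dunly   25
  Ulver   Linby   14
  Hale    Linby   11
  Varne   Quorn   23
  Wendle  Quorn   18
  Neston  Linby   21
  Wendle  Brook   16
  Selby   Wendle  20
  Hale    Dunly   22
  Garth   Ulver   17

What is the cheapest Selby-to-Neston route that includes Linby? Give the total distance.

85 km

Shortest Selby→Linby: Selby → Wendle → Garth → Ulver → Linby = 64
Best Linby to Neston: Linby → Neston costing 21
Total via Linby: 64 + 21 = 85 km.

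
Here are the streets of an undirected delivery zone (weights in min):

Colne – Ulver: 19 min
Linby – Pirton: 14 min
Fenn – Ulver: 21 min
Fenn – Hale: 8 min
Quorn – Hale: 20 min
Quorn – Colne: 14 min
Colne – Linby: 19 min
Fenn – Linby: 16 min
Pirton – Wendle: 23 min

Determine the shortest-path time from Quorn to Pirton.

Enumerating some paths:
Quorn - Colne - Linby - Pirton: 14+19+14 = 47
Quorn - Hale - Fenn - Linby - Pirton: 20+8+16+14 = 58
Quorn - Colne - Ulver - Fenn - Linby - Pirton: 14+19+21+16+14 = 84
The minimum is 47 min via Quorn - Colne - Linby - Pirton.

47 min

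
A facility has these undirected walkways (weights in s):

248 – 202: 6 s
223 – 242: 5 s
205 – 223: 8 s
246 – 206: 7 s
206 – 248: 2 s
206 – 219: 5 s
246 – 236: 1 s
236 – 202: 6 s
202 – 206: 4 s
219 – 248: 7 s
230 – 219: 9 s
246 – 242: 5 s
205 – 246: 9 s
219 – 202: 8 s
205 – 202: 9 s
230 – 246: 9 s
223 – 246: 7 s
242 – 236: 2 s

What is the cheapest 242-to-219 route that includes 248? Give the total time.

Best 242 to 248: 242 → 236 → 246 → 206 → 248 costing 12
Shortest 248→219: 248 → 219 = 7
Total via 248: 12 + 7 = 19 s.

19 s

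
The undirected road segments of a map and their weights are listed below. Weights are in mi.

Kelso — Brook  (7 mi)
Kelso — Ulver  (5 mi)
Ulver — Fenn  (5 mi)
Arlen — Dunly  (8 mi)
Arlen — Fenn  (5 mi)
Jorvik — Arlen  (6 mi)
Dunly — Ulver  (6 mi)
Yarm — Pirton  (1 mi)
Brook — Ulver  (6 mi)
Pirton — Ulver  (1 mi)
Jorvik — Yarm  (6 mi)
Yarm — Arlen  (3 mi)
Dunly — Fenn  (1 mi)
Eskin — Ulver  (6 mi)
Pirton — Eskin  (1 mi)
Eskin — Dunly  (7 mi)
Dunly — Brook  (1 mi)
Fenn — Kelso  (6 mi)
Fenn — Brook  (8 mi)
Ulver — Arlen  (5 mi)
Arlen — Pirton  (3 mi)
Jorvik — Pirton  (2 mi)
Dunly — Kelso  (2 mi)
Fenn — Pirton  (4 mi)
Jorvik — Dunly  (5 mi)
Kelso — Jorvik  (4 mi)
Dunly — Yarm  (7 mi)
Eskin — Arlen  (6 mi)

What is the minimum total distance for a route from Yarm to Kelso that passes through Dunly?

Best Yarm to Dunly: Yarm–Pirton–Fenn–Dunly costing 6
Best Dunly to Kelso: Dunly–Kelso costing 2
Total via Dunly: 6 + 2 = 8 mi.

8 mi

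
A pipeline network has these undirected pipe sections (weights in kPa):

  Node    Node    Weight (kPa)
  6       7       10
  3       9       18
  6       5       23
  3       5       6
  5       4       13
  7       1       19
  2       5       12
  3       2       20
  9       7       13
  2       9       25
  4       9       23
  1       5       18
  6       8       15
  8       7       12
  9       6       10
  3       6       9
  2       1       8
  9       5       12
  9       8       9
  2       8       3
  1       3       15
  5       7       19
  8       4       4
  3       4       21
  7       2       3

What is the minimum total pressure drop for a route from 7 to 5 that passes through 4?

Best 7 to 4: 7–2–8–4 costing 10
Shortest 4→5: 4–5 = 13
Total via 4: 10 + 13 = 23 kPa.

23 kPa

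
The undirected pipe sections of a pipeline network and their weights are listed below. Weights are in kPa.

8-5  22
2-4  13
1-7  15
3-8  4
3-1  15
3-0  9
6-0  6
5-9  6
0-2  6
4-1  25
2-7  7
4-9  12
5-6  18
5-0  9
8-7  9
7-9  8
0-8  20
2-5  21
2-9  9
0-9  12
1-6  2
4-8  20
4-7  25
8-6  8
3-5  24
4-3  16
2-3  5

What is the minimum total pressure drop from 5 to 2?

15 kPa

Settle nodes by increasing distance from 5:
5: 0
9: 6  (via 5)
0: 9  (via 5)
7: 14  (via 9)
2: 15  (via 9)
Shortest route: 5–9–2 = 15 kPa.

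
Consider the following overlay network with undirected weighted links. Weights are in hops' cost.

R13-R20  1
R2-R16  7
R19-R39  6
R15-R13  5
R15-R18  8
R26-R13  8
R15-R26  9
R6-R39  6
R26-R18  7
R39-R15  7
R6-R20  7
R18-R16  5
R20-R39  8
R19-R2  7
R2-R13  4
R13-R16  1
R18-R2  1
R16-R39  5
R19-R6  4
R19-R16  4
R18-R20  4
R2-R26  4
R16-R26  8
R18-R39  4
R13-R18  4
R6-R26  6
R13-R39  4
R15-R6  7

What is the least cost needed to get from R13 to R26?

8 hops' cost

Running Dijkstra from R13:
R13: 0
R16: 1  (via R13)
R20: 1  (via R13)
R2: 4  (via R13)
R18: 4  (via R13)
R39: 4  (via R13)
R19: 5  (via R16)
R15: 5  (via R13)
R6: 8  (via R20)
R26: 8  (via R13)
Shortest route: R13 → R26 = 8 hops' cost.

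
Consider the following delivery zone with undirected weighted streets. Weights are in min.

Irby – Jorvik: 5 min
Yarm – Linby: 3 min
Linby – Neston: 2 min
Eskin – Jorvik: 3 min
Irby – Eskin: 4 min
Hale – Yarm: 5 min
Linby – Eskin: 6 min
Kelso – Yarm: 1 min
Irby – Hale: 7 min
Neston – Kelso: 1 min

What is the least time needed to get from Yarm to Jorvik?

12 min

Compare a few routes:
Yarm–Linby–Eskin–Jorvik: 3+6+3 = 12
Yarm–Hale–Irby–Jorvik: 5+7+5 = 17
Yarm–Kelso–Neston–Linby–Eskin–Jorvik: 1+1+2+6+3 = 13
Cheapest is Yarm–Linby–Eskin–Jorvik at 12 min.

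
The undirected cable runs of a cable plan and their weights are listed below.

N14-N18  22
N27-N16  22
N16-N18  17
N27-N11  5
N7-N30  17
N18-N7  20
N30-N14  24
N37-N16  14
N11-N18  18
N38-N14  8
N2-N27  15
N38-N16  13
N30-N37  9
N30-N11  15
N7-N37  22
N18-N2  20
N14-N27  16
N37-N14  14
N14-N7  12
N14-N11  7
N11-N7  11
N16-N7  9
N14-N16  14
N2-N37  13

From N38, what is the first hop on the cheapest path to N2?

N14

Candidate routes:
N38–N14–N27–N2: 8+16+15 = 39
N38–N14–N11–N27–N2: 8+7+5+15 = 35
Cheapest is N38–N14–N11–N27–N2 at 35.
So from N38 the first move is to N14.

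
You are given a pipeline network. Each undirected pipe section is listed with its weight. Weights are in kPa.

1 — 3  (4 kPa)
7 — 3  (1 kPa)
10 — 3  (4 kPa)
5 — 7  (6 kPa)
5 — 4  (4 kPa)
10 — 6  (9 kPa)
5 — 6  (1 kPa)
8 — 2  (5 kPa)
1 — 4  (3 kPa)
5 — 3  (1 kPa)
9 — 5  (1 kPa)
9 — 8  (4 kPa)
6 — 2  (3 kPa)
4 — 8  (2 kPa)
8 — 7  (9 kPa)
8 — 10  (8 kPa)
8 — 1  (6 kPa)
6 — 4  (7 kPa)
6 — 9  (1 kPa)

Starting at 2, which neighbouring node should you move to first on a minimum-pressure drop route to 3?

6

Candidate routes:
2 - 6 - 9 - 5 - 3: 3+1+1+1 = 6
2 - 6 - 5 - 3: 3+1+1 = 5
The minimum is 5 kPa via 2 - 6 - 5 - 3.
So from 2 the first move is to 6.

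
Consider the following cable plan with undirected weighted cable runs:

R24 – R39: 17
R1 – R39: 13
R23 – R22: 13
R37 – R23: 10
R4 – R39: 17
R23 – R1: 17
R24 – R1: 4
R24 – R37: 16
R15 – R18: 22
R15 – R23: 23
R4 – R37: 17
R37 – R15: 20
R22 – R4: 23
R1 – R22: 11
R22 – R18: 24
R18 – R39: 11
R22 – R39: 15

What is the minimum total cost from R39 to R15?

33

Candidate routes:
R39 - R1 - R24 - R37 - R15: 13+4+16+20 = 53
R39 - R22 - R23 - R15: 15+13+23 = 51
R39 - R18 - R15: 11+22 = 33
The minimum is 33 via R39 - R18 - R15.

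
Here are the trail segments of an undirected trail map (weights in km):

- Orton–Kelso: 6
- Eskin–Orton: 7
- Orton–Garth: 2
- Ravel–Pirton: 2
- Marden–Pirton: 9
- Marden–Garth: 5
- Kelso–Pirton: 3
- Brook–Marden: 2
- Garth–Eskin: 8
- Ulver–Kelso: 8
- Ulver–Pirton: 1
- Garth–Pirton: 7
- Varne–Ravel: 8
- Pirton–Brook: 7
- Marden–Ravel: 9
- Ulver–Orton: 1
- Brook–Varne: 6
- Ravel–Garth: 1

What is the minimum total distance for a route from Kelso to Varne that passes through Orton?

Shortest Kelso→Orton: Kelso → Pirton → Ulver → Orton = 5
Shortest Orton→Varne: Orton → Garth → Ravel → Varne = 11
Total via Orton: 5 + 11 = 16 km.

16 km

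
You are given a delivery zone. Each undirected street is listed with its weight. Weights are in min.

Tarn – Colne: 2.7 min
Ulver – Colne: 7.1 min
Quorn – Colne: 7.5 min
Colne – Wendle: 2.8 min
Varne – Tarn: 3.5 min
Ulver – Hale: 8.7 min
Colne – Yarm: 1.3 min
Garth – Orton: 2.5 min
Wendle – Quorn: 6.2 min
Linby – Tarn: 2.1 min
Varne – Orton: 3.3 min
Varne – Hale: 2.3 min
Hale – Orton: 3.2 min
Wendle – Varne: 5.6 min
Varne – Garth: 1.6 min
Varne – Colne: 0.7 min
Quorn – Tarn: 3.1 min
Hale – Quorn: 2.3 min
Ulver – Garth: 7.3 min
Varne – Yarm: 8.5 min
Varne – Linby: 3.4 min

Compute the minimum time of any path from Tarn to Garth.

Shortest distances from Tarn:
Tarn: 0
Linby: 2.1  (via Tarn)
Colne: 2.7  (via Tarn)
Quorn: 3.1  (via Tarn)
Varne: 3.4  (via Colne)
Yarm: 4  (via Colne)
Garth: 5  (via Varne)
Shortest route: Tarn–Colne–Varne–Garth = 5 min.

5 min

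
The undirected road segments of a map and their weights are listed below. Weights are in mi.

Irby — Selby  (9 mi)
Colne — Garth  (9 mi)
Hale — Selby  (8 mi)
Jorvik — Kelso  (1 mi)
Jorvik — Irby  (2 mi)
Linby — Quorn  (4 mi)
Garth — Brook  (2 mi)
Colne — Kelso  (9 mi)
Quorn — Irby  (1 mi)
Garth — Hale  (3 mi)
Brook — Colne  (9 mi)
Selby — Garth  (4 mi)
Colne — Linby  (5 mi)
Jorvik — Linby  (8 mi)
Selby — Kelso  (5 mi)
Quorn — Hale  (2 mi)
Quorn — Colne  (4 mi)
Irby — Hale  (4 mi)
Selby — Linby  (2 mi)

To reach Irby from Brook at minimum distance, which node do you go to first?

Garth

Enumerating some paths:
Brook–Garth–Selby–Kelso–Jorvik–Irby: 2+4+5+1+2 = 14
Brook–Garth–Hale–Irby: 2+3+4 = 9
Brook–Garth–Hale–Quorn–Irby: 2+3+2+1 = 8
Brook–Garth–Selby–Linby–Quorn–Irby: 2+4+2+4+1 = 13
Cheapest is Brook–Garth–Hale–Quorn–Irby at 8 mi.
So from Brook the first move is to Garth.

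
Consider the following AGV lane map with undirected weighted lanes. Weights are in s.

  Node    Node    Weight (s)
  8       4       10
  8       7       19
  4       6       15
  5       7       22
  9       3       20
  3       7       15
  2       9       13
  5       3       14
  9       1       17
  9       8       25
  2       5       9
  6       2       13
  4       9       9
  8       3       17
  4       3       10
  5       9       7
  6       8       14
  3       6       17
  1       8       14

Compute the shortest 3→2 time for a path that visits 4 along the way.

32 s

Best 3 to 4: 3–4 costing 10
Best 4 to 2: 4–9–2 costing 22
Total via 4: 10 + 22 = 32 s.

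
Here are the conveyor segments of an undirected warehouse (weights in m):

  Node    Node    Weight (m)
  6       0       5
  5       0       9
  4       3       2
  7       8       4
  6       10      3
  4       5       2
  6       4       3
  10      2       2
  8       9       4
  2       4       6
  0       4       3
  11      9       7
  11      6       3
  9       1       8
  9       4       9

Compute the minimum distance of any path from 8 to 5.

15 m

Enumerating some paths:
8–9–11–6–0–4–5: 4+7+3+5+3+2 = 24
8–9–4–0–5: 4+9+3+9 = 25
8–9–11–6–4–5: 4+7+3+3+2 = 19
8–9–4–5: 4+9+2 = 15
The minimum is 15 m via 8–9–4–5.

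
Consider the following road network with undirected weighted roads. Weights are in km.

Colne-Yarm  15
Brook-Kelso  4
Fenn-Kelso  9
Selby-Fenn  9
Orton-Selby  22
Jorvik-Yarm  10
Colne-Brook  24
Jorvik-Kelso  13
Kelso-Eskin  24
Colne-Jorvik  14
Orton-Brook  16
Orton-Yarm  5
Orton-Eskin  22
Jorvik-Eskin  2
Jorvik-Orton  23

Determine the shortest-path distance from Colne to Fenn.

Compare a few routes:
Colne - Yarm - Jorvik - Kelso - Fenn: 15+10+13+9 = 47
Colne - Jorvik - Kelso - Fenn: 14+13+9 = 36
Colne - Brook - Kelso - Fenn: 24+4+9 = 37
The minimum is 36 km via Colne - Jorvik - Kelso - Fenn.

36 km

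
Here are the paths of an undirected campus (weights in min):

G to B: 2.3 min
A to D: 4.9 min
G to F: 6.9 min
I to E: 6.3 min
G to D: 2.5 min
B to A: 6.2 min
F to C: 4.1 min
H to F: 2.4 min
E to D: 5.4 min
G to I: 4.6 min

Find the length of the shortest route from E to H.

17.2 min

Running Dijkstra from E:
E: 0
D: 5.4  (via E)
I: 6.3  (via E)
G: 7.9  (via D)
B: 10.2  (via G)
A: 10.3  (via D)
F: 14.8  (via G)
H: 17.2  (via F)
Shortest route: E–D–G–F–H = 17.2 min.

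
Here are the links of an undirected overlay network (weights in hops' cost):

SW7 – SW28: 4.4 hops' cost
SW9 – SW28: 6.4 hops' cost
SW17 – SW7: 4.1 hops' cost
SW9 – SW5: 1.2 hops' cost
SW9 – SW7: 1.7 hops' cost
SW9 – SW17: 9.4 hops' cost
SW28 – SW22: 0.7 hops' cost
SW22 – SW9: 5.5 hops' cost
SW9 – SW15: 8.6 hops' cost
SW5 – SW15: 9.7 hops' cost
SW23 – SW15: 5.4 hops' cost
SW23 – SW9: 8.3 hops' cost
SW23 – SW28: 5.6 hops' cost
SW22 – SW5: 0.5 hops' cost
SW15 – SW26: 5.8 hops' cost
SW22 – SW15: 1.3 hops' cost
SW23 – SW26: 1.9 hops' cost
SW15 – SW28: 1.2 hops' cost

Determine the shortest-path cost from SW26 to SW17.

14.6 hops' cost

Shortest distances from SW26:
SW26: 0
SW23: 1.9  (via SW26)
SW15: 5.8  (via SW26)
SW28: 7  (via SW15)
SW22: 7.1  (via SW15)
SW5: 7.6  (via SW22)
SW9: 8.8  (via SW5)
SW7: 10.5  (via SW9)
SW17: 14.6  (via SW7)
Shortest route: SW26–SW15–SW22–SW5–SW9–SW7–SW17 = 14.6 hops' cost.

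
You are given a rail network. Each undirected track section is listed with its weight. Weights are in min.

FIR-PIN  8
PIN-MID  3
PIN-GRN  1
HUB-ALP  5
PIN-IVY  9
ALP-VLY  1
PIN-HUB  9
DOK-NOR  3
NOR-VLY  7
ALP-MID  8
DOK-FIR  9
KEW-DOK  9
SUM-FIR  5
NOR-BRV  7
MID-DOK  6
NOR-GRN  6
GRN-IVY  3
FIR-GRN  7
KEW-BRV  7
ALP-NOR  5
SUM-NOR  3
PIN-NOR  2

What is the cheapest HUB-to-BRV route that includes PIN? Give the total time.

Shortest HUB→PIN: HUB–PIN = 9
Best PIN to BRV: PIN–NOR–BRV costing 9
Total via PIN: 9 + 9 = 18 min.

18 min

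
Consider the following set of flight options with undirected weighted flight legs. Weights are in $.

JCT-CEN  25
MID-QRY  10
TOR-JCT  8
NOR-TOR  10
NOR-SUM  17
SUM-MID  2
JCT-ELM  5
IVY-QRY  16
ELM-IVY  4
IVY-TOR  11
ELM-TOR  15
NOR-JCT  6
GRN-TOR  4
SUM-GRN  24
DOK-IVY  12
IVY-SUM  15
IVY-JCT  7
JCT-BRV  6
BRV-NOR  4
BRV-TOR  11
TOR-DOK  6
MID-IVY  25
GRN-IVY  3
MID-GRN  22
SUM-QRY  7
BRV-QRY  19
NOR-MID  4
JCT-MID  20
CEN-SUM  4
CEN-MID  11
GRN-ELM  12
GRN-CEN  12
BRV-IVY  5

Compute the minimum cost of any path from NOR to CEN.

$10

Running Dijkstra from NOR:
NOR: 0
BRV: 4  (via NOR)
MID: 4  (via NOR)
JCT: 6  (via NOR)
SUM: 6  (via MID)
IVY: 9  (via BRV)
CEN: 10  (via SUM)
Shortest route: NOR → MID → SUM → CEN = $10.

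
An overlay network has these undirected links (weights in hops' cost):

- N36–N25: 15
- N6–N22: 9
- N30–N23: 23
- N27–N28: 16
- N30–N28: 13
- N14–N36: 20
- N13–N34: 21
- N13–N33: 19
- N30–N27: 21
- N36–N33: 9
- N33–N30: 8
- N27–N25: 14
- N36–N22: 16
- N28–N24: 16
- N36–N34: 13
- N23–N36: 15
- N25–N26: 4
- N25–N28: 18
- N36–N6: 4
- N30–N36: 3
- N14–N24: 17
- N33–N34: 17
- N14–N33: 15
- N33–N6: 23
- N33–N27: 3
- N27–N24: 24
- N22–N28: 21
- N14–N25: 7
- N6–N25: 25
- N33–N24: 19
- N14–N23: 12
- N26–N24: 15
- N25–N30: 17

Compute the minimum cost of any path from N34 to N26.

32 hops' cost

Shortest distances from N34:
N34: 0
N36: 13  (via N34)
N30: 16  (via N36)
N33: 17  (via N34)
N6: 17  (via N36)
N27: 20  (via N33)
N13: 21  (via N34)
N22: 26  (via N6)
N23: 28  (via N36)
N25: 28  (via N36)
N28: 29  (via N30)
N26: 32  (via N25)
Shortest route: N34 → N36 → N25 → N26 = 32 hops' cost.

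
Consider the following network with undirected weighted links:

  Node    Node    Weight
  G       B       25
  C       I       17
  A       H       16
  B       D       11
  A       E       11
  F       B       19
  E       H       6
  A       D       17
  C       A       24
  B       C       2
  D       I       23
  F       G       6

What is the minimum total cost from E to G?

Enumerating some paths:
E - A - C - B - G: 11+24+2+25 = 62
E - A - D - B - G: 11+17+11+25 = 64
Cheapest is E - A - C - B - G at 62.

62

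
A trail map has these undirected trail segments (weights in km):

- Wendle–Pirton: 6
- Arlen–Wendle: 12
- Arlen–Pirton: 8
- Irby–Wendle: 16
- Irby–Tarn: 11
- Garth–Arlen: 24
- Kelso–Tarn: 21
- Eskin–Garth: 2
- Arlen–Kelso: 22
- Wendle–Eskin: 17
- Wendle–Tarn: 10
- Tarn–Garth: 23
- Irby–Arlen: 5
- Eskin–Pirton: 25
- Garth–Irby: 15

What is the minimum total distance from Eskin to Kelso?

44 km

Settle nodes by increasing distance from Eskin:
Eskin: 0
Garth: 2  (via Eskin)
Irby: 17  (via Garth)
Wendle: 17  (via Eskin)
Arlen: 22  (via Irby)
Pirton: 23  (via Wendle)
Tarn: 25  (via Garth)
Kelso: 44  (via Arlen)
Shortest route: Eskin–Garth–Irby–Arlen–Kelso = 44 km.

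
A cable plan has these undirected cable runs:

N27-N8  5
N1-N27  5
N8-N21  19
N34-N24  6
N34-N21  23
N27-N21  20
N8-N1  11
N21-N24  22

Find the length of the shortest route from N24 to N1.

Enumerating some paths:
N24 - N21 - N8 - N27 - N1: 22+19+5+5 = 51
N24 - N21 - N27 - N1: 22+20+5 = 47
Cheapest is N24 - N21 - N27 - N1 at 47.

47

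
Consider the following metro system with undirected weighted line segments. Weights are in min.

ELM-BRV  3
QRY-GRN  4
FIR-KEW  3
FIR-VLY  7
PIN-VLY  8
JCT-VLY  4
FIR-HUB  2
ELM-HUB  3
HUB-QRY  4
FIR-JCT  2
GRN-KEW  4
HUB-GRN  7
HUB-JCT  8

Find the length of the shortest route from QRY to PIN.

Running Dijkstra from QRY:
QRY: 0
GRN: 4  (via QRY)
HUB: 4  (via QRY)
FIR: 6  (via HUB)
ELM: 7  (via HUB)
JCT: 8  (via FIR)
KEW: 8  (via GRN)
BRV: 10  (via ELM)
VLY: 12  (via JCT)
PIN: 20  (via VLY)
Shortest route: QRY → HUB → FIR → JCT → VLY → PIN = 20 min.

20 min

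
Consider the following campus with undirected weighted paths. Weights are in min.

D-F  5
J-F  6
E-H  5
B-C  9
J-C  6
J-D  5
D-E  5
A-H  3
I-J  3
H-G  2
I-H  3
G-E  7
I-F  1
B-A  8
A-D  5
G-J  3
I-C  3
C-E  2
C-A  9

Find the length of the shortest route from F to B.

13 min

Candidate routes:
F–I–C–B: 1+3+9 = 13
F–D–A–B: 5+5+8 = 18
F–I–H–A–B: 1+3+3+8 = 15
The minimum is 13 min via F–I–C–B.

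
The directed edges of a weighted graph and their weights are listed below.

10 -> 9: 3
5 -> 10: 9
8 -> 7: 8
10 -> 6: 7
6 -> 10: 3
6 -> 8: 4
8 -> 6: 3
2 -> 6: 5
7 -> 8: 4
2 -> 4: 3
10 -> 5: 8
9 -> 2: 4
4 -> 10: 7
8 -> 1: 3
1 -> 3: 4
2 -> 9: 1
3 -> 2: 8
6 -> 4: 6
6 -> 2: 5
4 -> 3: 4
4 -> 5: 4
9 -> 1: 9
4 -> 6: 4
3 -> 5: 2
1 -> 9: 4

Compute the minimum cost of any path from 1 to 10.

15

Shortest distances from 1:
1: 0
3: 4  (via 1)
9: 4  (via 1)
5: 6  (via 3)
2: 8  (via 9)
4: 11  (via 2)
6: 13  (via 2)
10: 15  (via 5)
Shortest route: 1–3–5–10 = 15.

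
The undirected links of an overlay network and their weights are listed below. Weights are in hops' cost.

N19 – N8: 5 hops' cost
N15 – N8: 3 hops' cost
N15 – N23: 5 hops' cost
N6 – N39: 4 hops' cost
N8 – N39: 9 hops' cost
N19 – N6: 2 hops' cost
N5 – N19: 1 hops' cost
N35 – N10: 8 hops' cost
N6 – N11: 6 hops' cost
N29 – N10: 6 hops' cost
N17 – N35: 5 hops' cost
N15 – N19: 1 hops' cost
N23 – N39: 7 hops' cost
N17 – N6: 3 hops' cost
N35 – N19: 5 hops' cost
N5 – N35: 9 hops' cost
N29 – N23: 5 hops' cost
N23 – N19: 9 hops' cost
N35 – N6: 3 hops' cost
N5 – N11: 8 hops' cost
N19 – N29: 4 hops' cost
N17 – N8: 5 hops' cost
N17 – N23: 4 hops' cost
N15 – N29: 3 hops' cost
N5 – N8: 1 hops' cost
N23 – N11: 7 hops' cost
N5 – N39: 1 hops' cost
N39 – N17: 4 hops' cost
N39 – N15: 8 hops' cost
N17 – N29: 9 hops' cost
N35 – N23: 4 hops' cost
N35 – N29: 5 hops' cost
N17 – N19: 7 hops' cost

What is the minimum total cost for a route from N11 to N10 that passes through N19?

18 hops' cost

Shortest N11→N19: N11 → N6 → N19 = 8
Shortest N19→N10: N19 → N29 → N10 = 10
Total via N19: 8 + 10 = 18 hops' cost.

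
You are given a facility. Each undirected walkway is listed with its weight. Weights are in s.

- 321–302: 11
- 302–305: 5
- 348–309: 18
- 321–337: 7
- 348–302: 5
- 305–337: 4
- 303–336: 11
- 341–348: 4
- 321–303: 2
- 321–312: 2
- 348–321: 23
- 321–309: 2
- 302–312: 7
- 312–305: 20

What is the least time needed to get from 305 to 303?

Shortest distances from 305:
305: 0
337: 4  (via 305)
302: 5  (via 305)
348: 10  (via 302)
321: 11  (via 337)
312: 12  (via 302)
309: 13  (via 321)
303: 13  (via 321)
Shortest route: 305 → 337 → 321 → 303 = 13 s.

13 s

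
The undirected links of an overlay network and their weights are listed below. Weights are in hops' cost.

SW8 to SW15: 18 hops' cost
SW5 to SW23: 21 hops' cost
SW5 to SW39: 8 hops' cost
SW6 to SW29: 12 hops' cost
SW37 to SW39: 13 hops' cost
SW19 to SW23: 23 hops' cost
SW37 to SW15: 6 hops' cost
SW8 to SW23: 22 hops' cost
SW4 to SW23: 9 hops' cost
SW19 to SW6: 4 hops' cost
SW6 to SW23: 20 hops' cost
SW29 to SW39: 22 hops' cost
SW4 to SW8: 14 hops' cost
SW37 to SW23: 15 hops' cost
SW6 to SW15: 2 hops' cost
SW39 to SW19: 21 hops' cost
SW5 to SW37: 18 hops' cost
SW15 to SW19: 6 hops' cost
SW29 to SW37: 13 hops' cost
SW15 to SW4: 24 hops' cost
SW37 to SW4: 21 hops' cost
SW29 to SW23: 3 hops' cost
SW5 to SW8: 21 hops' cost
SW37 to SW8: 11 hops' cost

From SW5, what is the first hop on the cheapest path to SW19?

SW39

Candidate routes:
SW5 → SW39 → SW19: 8+21 = 29
SW5 → SW37 → SW15 → SW6 → SW19: 18+6+2+4 = 30
Cheapest is SW5 → SW39 → SW19 at 29 hops' cost.
So from SW5 the first move is to SW39.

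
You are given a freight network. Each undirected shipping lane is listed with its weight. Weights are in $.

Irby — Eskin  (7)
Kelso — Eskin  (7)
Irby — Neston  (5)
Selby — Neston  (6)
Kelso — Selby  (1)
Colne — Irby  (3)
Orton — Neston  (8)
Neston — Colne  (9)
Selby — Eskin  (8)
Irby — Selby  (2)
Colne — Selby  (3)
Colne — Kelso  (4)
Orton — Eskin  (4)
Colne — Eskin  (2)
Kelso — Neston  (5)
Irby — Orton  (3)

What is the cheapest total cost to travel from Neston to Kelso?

Settle nodes by increasing distance from Neston:
Neston: 0
Kelso: 5  (via Neston)
Shortest route: Neston–Kelso = $5.

$5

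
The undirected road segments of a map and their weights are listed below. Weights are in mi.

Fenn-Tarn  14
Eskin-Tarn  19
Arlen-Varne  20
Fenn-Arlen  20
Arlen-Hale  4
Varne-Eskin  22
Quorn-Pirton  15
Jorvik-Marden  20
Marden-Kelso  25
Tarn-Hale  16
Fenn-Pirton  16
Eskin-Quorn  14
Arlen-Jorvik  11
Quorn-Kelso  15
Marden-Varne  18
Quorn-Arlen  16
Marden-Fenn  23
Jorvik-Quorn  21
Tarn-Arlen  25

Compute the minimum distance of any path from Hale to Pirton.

Settle nodes by increasing distance from Hale:
Hale: 0
Arlen: 4  (via Hale)
Jorvik: 15  (via Arlen)
Tarn: 16  (via Hale)
Quorn: 20  (via Arlen)
Varne: 24  (via Arlen)
Fenn: 24  (via Arlen)
Eskin: 34  (via Quorn)
Pirton: 35  (via Quorn)
Shortest route: Hale → Arlen → Quorn → Pirton = 35 mi.

35 mi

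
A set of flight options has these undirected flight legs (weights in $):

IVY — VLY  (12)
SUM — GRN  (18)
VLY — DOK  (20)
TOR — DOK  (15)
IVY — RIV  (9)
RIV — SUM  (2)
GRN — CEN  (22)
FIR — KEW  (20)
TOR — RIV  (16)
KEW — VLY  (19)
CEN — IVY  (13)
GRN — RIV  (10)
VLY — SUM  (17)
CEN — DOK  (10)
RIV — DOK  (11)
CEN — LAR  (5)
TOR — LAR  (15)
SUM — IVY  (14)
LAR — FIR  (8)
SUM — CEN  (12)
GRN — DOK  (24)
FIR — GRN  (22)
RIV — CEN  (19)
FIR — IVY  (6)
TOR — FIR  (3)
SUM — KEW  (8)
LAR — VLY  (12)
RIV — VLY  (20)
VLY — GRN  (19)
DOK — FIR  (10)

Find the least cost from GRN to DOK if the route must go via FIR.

$32

Shortest GRN→FIR: GRN → FIR = 22
Best FIR to DOK: FIR → DOK costing 10
Total via FIR: 22 + 10 = $32.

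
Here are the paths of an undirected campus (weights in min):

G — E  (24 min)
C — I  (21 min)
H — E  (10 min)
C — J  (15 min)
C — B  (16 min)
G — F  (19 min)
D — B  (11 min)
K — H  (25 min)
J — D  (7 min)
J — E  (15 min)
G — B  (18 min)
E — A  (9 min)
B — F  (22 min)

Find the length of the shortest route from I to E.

51 min

Shortest distances from I:
I: 0
C: 21  (via I)
J: 36  (via C)
B: 37  (via C)
D: 43  (via J)
E: 51  (via J)
Shortest route: I–C–J–E = 51 min.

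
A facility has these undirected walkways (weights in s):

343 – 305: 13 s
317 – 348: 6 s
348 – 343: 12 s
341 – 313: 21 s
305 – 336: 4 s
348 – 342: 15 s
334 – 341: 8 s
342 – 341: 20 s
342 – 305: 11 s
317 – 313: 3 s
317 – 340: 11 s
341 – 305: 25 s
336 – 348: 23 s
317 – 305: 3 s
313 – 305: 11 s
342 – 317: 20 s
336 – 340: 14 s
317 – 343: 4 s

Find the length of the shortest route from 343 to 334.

Enumerating some paths:
343 → 317 → 313 → 341 → 334: 4+3+21+8 = 36
343 → 317 → 305 → 341 → 334: 4+3+25+8 = 40
Cheapest is 343 → 317 → 313 → 341 → 334 at 36 s.

36 s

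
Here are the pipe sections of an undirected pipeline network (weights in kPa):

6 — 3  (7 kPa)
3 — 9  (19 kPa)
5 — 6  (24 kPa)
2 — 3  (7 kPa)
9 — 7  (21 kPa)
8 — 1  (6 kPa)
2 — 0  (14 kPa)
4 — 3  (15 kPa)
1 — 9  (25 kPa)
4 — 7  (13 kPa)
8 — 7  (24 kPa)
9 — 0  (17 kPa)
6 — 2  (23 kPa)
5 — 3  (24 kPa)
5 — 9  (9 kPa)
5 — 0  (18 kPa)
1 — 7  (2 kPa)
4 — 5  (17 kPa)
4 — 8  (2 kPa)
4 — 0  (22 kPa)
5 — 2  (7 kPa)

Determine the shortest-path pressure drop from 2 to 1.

Running Dijkstra from 2:
2: 0
3: 7  (via 2)
5: 7  (via 2)
0: 14  (via 2)
6: 14  (via 3)
9: 16  (via 5)
4: 22  (via 3)
8: 24  (via 4)
1: 30  (via 8)
Shortest route: 2 → 3 → 4 → 8 → 1 = 30 kPa.

30 kPa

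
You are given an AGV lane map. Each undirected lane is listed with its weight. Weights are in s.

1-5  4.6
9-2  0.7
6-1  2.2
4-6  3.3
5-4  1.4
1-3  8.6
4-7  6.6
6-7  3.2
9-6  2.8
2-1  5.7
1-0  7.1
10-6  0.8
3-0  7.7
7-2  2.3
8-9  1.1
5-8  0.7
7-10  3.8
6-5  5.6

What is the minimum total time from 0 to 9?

Shortest distances from 0:
0: 0
1: 7.1  (via 0)
3: 7.7  (via 0)
6: 9.3  (via 1)
10: 10.1  (via 6)
5: 11.7  (via 1)
9: 12.1  (via 6)
Shortest route: 0–1–6–9 = 12.1 s.

12.1 s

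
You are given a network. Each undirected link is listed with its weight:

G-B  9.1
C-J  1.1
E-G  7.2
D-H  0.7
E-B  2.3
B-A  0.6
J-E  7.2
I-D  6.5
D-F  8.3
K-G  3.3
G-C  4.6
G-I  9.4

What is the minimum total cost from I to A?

Settle nodes by increasing distance from I:
I: 0
D: 6.5  (via I)
H: 7.2  (via D)
G: 9.4  (via I)
K: 12.7  (via G)
C: 14  (via G)
F: 14.8  (via D)
J: 15.1  (via C)
E: 16.6  (via G)
B: 18.5  (via G)
A: 19.1  (via B)
Shortest route: I → G → B → A = 19.1.

19.1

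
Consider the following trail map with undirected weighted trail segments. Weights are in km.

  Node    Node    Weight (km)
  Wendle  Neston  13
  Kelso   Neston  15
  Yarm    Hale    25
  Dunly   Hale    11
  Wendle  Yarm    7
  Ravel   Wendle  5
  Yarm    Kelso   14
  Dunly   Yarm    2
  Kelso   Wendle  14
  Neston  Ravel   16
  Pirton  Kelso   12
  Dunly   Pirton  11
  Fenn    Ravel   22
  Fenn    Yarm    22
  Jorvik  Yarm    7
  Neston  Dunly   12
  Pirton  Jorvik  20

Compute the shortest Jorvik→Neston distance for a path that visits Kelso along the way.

Shortest Jorvik→Kelso: Jorvik–Yarm–Kelso = 21
Shortest Kelso→Neston: Kelso–Neston = 15
Total via Kelso: 21 + 15 = 36 km.

36 km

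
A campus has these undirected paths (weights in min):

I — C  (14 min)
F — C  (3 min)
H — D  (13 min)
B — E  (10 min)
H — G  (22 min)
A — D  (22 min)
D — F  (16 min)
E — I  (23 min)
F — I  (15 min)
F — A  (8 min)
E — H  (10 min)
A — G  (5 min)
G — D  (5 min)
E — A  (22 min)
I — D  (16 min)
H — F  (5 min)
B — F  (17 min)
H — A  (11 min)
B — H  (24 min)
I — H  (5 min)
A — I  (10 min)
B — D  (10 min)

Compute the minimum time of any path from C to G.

Running Dijkstra from C:
C: 0
F: 3  (via C)
H: 8  (via F)
A: 11  (via F)
I: 13  (via H)
G: 16  (via A)
Shortest route: C → F → A → G = 16 min.

16 min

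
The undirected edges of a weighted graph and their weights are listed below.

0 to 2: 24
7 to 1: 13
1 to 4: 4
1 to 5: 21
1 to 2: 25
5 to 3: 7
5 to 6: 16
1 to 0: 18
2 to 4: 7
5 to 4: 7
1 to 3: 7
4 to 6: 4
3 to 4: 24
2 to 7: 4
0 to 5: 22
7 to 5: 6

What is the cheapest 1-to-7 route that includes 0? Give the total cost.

46

Best 1 to 0: 1 → 0 costing 18
Shortest 0→7: 0 → 5 → 7 = 28
Total via 0: 18 + 28 = 46.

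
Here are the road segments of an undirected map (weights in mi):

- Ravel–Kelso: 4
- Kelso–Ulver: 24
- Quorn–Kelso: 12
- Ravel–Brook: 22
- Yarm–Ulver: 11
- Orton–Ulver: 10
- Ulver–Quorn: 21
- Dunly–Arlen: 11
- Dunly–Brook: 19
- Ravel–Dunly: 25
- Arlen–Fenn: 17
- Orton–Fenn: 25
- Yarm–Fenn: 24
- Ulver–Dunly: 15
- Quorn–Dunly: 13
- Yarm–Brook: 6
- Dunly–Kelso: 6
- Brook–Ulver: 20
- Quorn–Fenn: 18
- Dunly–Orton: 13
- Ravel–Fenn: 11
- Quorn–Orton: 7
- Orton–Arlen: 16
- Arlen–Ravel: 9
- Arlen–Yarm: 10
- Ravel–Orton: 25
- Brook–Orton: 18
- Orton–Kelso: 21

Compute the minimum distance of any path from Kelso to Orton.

19 mi

Settle nodes by increasing distance from Kelso:
Kelso: 0
Ravel: 4  (via Kelso)
Dunly: 6  (via Kelso)
Quorn: 12  (via Kelso)
Arlen: 13  (via Ravel)
Fenn: 15  (via Ravel)
Orton: 19  (via Dunly)
Shortest route: Kelso → Dunly → Orton = 19 mi.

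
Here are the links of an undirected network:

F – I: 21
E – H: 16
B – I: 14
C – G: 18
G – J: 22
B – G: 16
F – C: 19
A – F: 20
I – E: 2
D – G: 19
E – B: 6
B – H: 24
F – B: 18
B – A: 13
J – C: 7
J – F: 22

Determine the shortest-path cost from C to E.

40

Compare a few routes:
C → F → I → E: 19+21+2 = 42
C → G → B → E: 18+16+6 = 40
C → F → B → E: 19+18+6 = 43
Cheapest is C → G → B → E at 40.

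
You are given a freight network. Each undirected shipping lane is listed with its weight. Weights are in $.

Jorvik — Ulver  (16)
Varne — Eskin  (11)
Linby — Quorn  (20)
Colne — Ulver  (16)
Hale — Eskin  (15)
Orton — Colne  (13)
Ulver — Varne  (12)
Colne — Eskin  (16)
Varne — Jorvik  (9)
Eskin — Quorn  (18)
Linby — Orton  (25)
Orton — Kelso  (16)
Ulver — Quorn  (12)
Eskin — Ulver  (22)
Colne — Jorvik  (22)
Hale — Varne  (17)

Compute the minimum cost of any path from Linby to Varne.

$44

Settle nodes by increasing distance from Linby:
Linby: 0
Quorn: 20  (via Linby)
Orton: 25  (via Linby)
Ulver: 32  (via Quorn)
Eskin: 38  (via Quorn)
Colne: 38  (via Orton)
Kelso: 41  (via Orton)
Varne: 44  (via Ulver)
Shortest route: Linby → Quorn → Ulver → Varne = $44.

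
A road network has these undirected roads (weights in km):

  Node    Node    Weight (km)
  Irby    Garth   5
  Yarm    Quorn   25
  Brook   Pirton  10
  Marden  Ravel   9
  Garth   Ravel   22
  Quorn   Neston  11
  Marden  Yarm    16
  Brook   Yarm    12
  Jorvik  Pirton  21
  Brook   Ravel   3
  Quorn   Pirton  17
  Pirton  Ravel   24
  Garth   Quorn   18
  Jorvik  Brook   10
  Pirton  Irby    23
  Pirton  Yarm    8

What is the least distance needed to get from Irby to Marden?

Settle nodes by increasing distance from Irby:
Irby: 0
Garth: 5  (via Irby)
Pirton: 23  (via Irby)
Quorn: 23  (via Garth)
Ravel: 27  (via Garth)
Brook: 30  (via Ravel)
Yarm: 31  (via Pirton)
Neston: 34  (via Quorn)
Marden: 36  (via Ravel)
Shortest route: Irby–Garth–Ravel–Marden = 36 km.

36 km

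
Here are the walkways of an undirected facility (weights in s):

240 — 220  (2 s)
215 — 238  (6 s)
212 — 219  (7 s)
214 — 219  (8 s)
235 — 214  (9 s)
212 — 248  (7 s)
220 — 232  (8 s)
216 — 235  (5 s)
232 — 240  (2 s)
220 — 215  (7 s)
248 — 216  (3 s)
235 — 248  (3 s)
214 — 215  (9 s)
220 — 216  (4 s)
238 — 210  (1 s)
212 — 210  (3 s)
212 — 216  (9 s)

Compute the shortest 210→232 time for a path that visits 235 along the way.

26 s

Shortest 210→235: 210 → 212 → 248 → 235 = 13
Best 235 to 232: 235 → 216 → 220 → 240 → 232 costing 13
Total via 235: 13 + 13 = 26 s.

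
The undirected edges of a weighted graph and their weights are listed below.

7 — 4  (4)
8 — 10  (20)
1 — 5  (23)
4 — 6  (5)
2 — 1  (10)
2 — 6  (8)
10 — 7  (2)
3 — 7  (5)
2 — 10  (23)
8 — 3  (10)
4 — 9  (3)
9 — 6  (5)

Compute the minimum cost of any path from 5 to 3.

Compare a few routes:
5 → 1 → 2 → 6 → 4 → 7 → 3: 23+10+8+5+4+5 = 55
5 → 1 → 2 → 6 → 9 → 4 → 7 → 3: 23+10+8+5+3+4+5 = 58
The minimum is 55 via 5 → 1 → 2 → 6 → 4 → 7 → 3.

55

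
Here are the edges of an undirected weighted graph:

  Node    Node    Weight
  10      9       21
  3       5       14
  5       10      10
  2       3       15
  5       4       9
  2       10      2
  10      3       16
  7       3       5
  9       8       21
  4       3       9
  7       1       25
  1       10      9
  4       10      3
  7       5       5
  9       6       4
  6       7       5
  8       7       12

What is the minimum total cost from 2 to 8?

29

Compare a few routes:
2 - 10 - 5 - 7 - 8: 2+10+5+12 = 29
2 - 10 - 4 - 5 - 7 - 8: 2+3+9+5+12 = 31
Cheapest is 2 - 10 - 5 - 7 - 8 at 29.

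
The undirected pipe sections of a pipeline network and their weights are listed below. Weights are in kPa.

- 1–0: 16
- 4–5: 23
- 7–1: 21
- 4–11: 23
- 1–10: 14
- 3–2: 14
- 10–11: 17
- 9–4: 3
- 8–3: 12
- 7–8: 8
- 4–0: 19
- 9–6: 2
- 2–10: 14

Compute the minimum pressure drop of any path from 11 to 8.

Candidate routes:
11 → 10 → 1 → 7 → 8: 17+14+21+8 = 60
11 → 10 → 2 → 3 → 8: 17+14+14+12 = 57
11 → 4 → 0 → 1 → 7 → 8: 23+19+16+21+8 = 87
Cheapest is 11 → 10 → 2 → 3 → 8 at 57 kPa.

57 kPa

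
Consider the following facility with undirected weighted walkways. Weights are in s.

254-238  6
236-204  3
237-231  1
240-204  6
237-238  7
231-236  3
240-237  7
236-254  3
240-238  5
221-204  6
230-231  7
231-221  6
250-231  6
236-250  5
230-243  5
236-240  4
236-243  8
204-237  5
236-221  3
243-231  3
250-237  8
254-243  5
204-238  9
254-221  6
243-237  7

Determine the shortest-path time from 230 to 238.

15 s

Settle nodes by increasing distance from 230:
230: 0
243: 5  (via 230)
231: 7  (via 230)
237: 8  (via 231)
254: 10  (via 243)
236: 10  (via 231)
204: 13  (via 237)
221: 13  (via 231)
250: 13  (via 231)
240: 14  (via 236)
238: 15  (via 237)
Shortest route: 230–231–237–238 = 15 s.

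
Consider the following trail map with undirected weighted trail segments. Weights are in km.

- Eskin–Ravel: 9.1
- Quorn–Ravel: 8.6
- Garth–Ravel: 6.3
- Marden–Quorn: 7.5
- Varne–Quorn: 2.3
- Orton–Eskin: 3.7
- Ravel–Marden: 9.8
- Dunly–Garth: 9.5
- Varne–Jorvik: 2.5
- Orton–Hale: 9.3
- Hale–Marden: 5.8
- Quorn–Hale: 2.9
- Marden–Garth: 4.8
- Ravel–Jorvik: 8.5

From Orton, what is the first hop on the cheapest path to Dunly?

Eskin

Candidate routes:
Orton–Hale–Marden–Garth–Dunly: 9.3+5.8+4.8+9.5 = 29.4
Orton–Hale–Quorn–Marden–Garth–Dunly: 9.3+2.9+7.5+4.8+9.5 = 34
Orton–Hale–Quorn–Ravel–Garth–Dunly: 9.3+2.9+8.6+6.3+9.5 = 36.6
Orton–Eskin–Ravel–Garth–Dunly: 3.7+9.1+6.3+9.5 = 28.6
Cheapest is Orton–Eskin–Ravel–Garth–Dunly at 28.6 km.
So from Orton the first move is to Eskin.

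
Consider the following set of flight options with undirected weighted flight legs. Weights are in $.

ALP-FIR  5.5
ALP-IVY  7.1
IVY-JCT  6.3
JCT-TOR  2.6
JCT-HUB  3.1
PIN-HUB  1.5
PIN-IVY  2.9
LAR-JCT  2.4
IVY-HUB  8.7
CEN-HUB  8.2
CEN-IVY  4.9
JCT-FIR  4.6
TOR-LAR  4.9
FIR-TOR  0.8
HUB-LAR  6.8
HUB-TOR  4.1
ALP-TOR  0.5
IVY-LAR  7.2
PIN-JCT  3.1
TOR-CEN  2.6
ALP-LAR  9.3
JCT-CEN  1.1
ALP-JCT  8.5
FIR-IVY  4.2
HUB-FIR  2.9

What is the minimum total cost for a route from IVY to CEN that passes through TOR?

Shortest IVY→TOR: IVY → FIR → TOR = 5
Best TOR to CEN: TOR → CEN costing 2.6
Total via TOR: 5 + 2.6 = $7.6.

$7.6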